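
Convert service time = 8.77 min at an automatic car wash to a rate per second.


μ = 1/(service time) in consistent units.
1 second = 0.0166667 min, so μ = 0.0166667/8.77 = 0.001900 per second

Final: 0.001900 /sec


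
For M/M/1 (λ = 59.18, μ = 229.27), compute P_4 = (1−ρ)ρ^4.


ρ = 59.18/229.27 = 0.2581
P_n = (1−ρ)·ρ^n = (1 − 0.2581)·0.2581^4 = 0.7419·0.004439 = 0.003293

Final: 0.003293


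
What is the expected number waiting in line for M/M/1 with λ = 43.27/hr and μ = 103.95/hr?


ρ = 43.27/103.95 = 0.4163
Lq = ρ²/(1−ρ) = 0.1733/0.5837 = 0.2968

Final: 0.2968


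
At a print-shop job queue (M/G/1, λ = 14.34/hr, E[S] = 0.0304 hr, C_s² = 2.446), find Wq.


ρ = λ·E[S] = 14.34·0.0304 = 0.4359
E[S²] = E[S]²(1+C_s²) = 0.0304²·(1+2.446) = 0.003185
Wq = λ·E[S²]/(2(1−ρ)) = 14.34·0.003185/(2·0.5641) = 0.04048 hr

Final: 0.04048 hr


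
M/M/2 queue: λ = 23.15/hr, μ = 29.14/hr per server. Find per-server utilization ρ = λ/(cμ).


ρ = λ/(cμ) = 23.15/(2·29.14) = 23.15/58.28 = 0.3972

Final: 0.3972


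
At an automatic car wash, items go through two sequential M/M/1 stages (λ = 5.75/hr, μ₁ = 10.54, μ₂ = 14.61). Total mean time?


Each node sees arrival rate λ = 5.75/hr (tandem ⇒ throughput preserved).
W₁ = 1/(μ₁−λ) = 1/(10.54−5.75) = 0.20877 hr
W₂ = 1/(μ₂−λ) = 1/(14.61−5.75) = 0.11287 hr
W_total = W₁ + W₂ = 0.20877 + 0.11287 = 0.32164 hr

Final: 0.32164 hr


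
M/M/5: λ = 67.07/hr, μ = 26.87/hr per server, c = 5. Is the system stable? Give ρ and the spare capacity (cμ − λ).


Total capacity cμ = 5·26.87 = 134.35/hr
ρ = λ/(cμ) = 67.07/134.35 = 0.4992
Stable ⇔ ρ < 1: YES
Spare capacity = cμ − λ = 134.35 − 67.07 = 67.28/hr

Final: ρ = 0.4992; stable; margin = 67.28/hr


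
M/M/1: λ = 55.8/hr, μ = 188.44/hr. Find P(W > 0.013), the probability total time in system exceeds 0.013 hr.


W ~ Exponential(μ−λ) for M/M/1.
μ − λ = 188.44 − 55.8 = 132.6400
P(W > t) = e^{−(μ−λ)t} = e^{−1.7243} = 0.178294

Final: 0.178294


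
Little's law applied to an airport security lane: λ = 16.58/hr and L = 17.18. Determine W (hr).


W = L/λ = 17.18/16.58 = 1.0362 hr

Final: 1.0362 hr


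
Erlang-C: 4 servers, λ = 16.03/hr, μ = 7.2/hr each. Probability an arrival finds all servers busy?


a = λ/μ = 2.2264; ρ = a/4 = 0.5566
P₀ = 0.101493 (from M/M/c formula)
C(c,a) = [a^c/(c!(1−ρ))]·P₀ = [24.56994/(24·0.4434)]·0.101493
= 2.30884·0.101493 = 0.234331

Final: 0.234331


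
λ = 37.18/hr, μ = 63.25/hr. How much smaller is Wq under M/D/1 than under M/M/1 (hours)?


ρ = 37.18/63.25 = 0.5878
Wq(M/M/1) = ρ/(μ−λ) = 0.5878/26.07 = 0.02255 hr
Wq(M/D/1) = ρ/(2(μ−λ)) = 0.01127 hr
Savings = 0.02255 − 0.01127 = 0.01127 hr

Final: 0.01127 hr


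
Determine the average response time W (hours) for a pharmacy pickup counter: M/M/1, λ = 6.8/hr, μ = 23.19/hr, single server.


W = 1/(μ−λ) = 1/(23.19 − 6.8) = 1/16.39 = 0.06101 hr

Final: 0.06101 hr


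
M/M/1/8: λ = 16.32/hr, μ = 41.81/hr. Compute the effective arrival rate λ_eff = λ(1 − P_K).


ρ = 0.3903; P_K = (1−ρ)ρ^8/(1−ρ^9) = 0.0003286
λ_eff = λ(1 − P_K) = 16.32·(1 − 0.0003286) = 16.32·0.999671 = 16.3146 /hr

Final: 16.3146 /hr


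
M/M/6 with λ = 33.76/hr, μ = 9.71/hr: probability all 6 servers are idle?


a = λ/μ = 33.76/9.71 = 3.4768; ρ = a/c = 0.5795
Σ_{k=0}^{5} a^k/k! (terms k=0..5) = 1.00000 + 3.47683 + 6.04417 + 7.00484 + 6.08866 + 4.23384 = 27.84834
Tail: a^6/(6!(1−ρ)) = 1766.44146/(720·0.4205) = 5.83406
P₀ = 1/(27.84834 + 5.83406) = 1/33.68240 = 0.029689

Final: 0.029689


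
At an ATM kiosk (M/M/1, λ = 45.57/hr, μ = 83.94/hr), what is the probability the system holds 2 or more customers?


ρ = 45.57/83.94 = 0.5429
P(N ≥ n) = ρ^n = 0.5429^2 = 0.294727

Final: 0.294727


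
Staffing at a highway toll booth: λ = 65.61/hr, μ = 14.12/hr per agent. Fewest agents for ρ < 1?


Stability requires cμ > λ ⇔ c > λ/μ.
λ/μ = 65.61/14.12 = 4.6466
Minimum integer c = ⌊4.6466⌋ + 1 = 5
Check: 5·14.12 = 70.60 > 65.61, while 4·14.12 = 56.48 ≤ 65.61

Final: 5 servers


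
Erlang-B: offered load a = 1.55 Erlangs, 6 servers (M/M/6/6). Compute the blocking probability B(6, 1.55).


B(c,a) = (a^c/c!) / Σ_{k=0}^{c} a^k/k!
a^6/6! = 0.019260
Σ terms (k=0..6): 1.00000 + 1.55000 + 1.20125 + 0.62065 + 0.24050 + 0.07456 + 0.01926 = 4.706211
B = 0.019260/4.706211 = 0.004092

Final: 0.004092


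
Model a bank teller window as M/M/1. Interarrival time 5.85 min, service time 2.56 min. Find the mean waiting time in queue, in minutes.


λ = 60/5.85 = 10.2564 /hr
μ = 60/2.56 = 23.4375 /hr
ρ = λ/μ = 10.2564/23.4375 = 0.4376
Wq = ρ/(μ−λ) = 0.4376/(23.4375−10.2564) = 0.03320 hr
In minutes: 0.03320·60 = 1.992 min

Final: 1.992 min


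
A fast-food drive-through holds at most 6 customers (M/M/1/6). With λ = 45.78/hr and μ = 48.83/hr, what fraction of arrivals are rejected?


ρ = λ/μ = 45.78/48.83 = 0.9375
P_K = (1−ρ)ρ^K/(1−ρ^(K+1)) = (0.06246·0.679101)/(1 − 0.636683)
= 0.042418/0.363317 = 0.116751

Final: 0.116751


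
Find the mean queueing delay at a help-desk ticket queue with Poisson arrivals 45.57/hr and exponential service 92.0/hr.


ρ = 45.57/92.0 = 0.4953
Wq = ρ/(μ−λ) = 0.4953/(92.0 − 45.57) = 0.4953/46.43 = 0.01067 hr

Final: 0.01067 hr


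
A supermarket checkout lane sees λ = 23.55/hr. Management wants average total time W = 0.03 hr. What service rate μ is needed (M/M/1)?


W = 1/(μ−λ) ⇒ μ − λ = 1/W = 1/0.03 = 33.3333
μ = λ + 1/W = 23.55 + 33.3333 = 56.8833 per hr

Final: 56.8833 /hr


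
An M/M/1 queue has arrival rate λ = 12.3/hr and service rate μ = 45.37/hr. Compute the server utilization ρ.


ρ = λ/μ = 12.3/45.37 = 0.2711

Final: 0.2711


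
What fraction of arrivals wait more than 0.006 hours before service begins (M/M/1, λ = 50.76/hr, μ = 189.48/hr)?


ρ = 50.76/189.48 = 0.2679
P(Wq > t) = ρ·e^{−(μ−λ)t} = 0.2679·e^{−0.8323}
= 0.2679·0.435039 = 0.116543

Final: 0.116543


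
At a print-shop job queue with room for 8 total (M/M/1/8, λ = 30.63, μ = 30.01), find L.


ρ = 30.63/30.01 = 1.0207
L = ρ[1 − (K+1)ρ^K + Kρ^(K+1)] / [(1−ρ)(1−ρ^(K+1))]
Numerator: 1.0207·(1 − 9·1.177736 + 8·1.202068) = 0.017268
Denominator: (-0.02066)·(-0.202068) = 0.004175
L = 0.017268/0.004175 = 4.1363

Final: 4.1363


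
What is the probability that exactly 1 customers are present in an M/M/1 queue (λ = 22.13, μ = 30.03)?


ρ = 22.13/30.03 = 0.7369
P_n = (1−ρ)·ρ^n = (1 − 0.7369)·0.7369^1 = 0.2631·0.736930 = 0.193864

Final: 0.193864


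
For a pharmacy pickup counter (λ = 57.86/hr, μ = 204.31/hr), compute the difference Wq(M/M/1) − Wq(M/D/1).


ρ = 57.86/204.31 = 0.2832
Wq(M/M/1) = ρ/(μ−λ) = 0.2832/146.45 = 0.001934 hr
Wq(M/D/1) = ρ/(2(μ−λ)) = 0.0009669 hr
Savings = 0.001934 − 0.0009669 = 0.0009669 hr

Final: 0.0009669 hr


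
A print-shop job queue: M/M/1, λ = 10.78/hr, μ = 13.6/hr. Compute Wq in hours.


ρ = 10.78/13.6 = 0.7926
Wq = ρ/(μ−λ) = 0.7926/(13.6 − 10.78) = 0.7926/2.82 = 0.2811 hr

Final: 0.2811 hr


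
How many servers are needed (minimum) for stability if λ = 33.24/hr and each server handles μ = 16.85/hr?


Stability requires cμ > λ ⇔ c > λ/μ.
λ/μ = 33.24/16.85 = 1.9727
Minimum integer c = ⌊1.9727⌋ + 1 = 2
Check: 2·16.85 = 33.70 > 33.24, while 1·16.85 = 16.85 ≤ 33.24

Final: 2 servers


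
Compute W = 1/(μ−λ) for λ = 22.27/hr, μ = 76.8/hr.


W = 1/(μ−λ) = 1/(76.8 − 22.27) = 1/54.53 = 0.01834 hr

Final: 0.01834 hr


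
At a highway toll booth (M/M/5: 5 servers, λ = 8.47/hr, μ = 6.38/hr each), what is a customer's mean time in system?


a = 1.3276; ρ = 0.2655; P₀ = 0.264899
Lq = P₀·a^c·ρ/(c!(1−ρ)²) = 0.004481
Wq = Lq/λ = 0.004481/8.47 = 0.0005290 hr
W = Wq + 1/μ = 0.0005290 + 0.15674 = 0.15727 hr

Final: 0.15727 hr


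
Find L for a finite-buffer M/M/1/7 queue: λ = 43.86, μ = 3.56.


ρ = 43.86/3.56 = 12.3202
L = ρ[1 − (K+1)ρ^K + Kρ^(K+1)] / [(1−ρ)(1−ρ^(K+1))]
Numerator: 12.3202·(1 − 8·43085427.414998 + 7·530822147.871291) = 41532359862.901520
Denominator: (-11.3202)·(-530822146.871291) = 6009025988.458716
L = 41532359862.901520/6009025988.458716 = 6.9117

Final: 6.9117


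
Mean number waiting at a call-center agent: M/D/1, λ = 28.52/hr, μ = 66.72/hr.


ρ = 28.52/66.72 = 0.4275
M/D/1: Lq = ρ²/(2(1−ρ)) = 0.1827/(2·0.5725) = 0.15957

Final: 0.15957


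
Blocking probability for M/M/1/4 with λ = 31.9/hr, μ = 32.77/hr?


ρ = λ/μ = 31.9/32.77 = 0.9735
P_K = (1−ρ)ρ^K/(1−ρ^(K+1)) = (0.02655·0.897960)/(1 − 0.874120)
= 0.023840/0.125880 = 0.189384

Final: 0.189384


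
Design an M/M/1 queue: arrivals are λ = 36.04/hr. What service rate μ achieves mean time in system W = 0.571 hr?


W = 1/(μ−λ) ⇒ μ − λ = 1/W = 1/0.571 = 1.7513
μ = λ + 1/W = 36.04 + 1.7513 = 37.7913 per hr

Final: 37.7913 /hr


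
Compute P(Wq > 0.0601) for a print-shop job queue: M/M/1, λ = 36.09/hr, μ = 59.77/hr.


ρ = 36.09/59.77 = 0.6038
P(Wq > t) = ρ·e^{−(μ−λ)t} = 0.6038·e^{−1.4232}
= 0.6038·0.240949 = 0.145489

Final: 0.145489


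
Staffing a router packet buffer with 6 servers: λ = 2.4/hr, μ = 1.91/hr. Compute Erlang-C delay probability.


a = λ/μ = 1.2565; ρ = a/6 = 0.2094
P₀ = 0.284613 (from M/M/c formula)
C(c,a) = [a^c/(c!(1−ρ))]·P₀ = [3.93611/(720·0.7906)]·0.284613
= 0.006915·0.284613 = 0.001968

Final: 0.001968


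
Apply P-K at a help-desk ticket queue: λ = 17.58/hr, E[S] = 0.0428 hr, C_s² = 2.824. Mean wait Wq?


ρ = λ·E[S] = 17.58·0.0428 = 0.7524
E[S²] = E[S]²(1+C_s²) = 0.0428²·(1+2.824) = 0.007005
Wq = λ·E[S²]/(2(1−ρ)) = 17.58·0.007005/(2·0.2476) = 0.24871 hr

Final: 0.24871 hr


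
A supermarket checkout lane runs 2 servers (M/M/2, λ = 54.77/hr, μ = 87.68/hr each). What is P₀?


a = λ/μ = 54.77/87.68 = 0.6247; ρ = a/c = 0.3123
Σ_{k=0}^{1} a^k/k! (terms k=0..1) = 1.00000 + 0.62466 = 1.62466
Tail: a^2/(2!(1−ρ)) = 0.39020/(2·0.6877) = 0.28371
P₀ = 1/(1.62466 + 0.28371) = 1/1.90837 = 0.524008

Final: 0.524008


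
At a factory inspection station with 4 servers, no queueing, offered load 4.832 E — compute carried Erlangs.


B(4,4.832) = 0.384833 (Erlang-B)
Carried load = a(1 − B) = 4.832·(1 − 0.384833) = 4.832·0.615167 = 2.9725 E

Final: 2.9725 Erlangs


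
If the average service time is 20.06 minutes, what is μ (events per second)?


μ = 1/(service time) in consistent units.
1 second = 0.0166667 min, so μ = 0.0166667/20.06 = 0.0008308 per second

Final: 0.0008308 /sec


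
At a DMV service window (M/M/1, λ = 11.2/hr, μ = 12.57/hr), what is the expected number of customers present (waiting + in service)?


ρ = λ/μ = 11.2/12.57 = 0.8910
L = ρ/(1−ρ) = 0.8910/(1 − 0.8910) = 0.8910/0.1090 = 8.1752

Final: 8.1752


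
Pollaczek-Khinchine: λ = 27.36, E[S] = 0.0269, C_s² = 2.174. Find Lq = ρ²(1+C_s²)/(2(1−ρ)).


ρ = λ·E[S] = 27.36·0.0269 = 0.7360
Lq = ρ²(1+C_s²)/(2(1−ρ)) = 0.5417·(1+2.174)/(2·0.2640)
= 0.5417·3.1740/0.5280 = 3.25599

Final: 3.25599


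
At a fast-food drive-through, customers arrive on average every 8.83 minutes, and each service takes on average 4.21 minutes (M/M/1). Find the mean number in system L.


λ = 60/8.83 = 6.7950 /hr
μ = 60/4.21 = 14.2518 /hr
ρ = λ/μ = 6.7950/14.2518 = 0.4768
L = ρ/(1−ρ) = 0.4768/0.5232 = 0.9113

Final: 0.9113


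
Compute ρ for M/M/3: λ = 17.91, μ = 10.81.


ρ = λ/(cμ) = 17.91/(3·10.81) = 17.91/32.43 = 0.5523

Final: 0.5523


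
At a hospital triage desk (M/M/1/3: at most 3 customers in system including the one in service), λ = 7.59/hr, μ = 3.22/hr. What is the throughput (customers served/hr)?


ρ = 2.3571; P_K = (1−ρ)ρ^3/(1−ρ^4) = 0.595033
λ_eff = λ(1 − P_K) = 7.59·(1 − 0.595033) = 7.59·0.404967 = 3.0737 /hr

Final: 3.0737 /hr


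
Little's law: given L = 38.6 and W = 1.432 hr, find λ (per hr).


λ = L/W = 38.6/1.432 = 26.9553 /hr

Final: 26.9553 /hr


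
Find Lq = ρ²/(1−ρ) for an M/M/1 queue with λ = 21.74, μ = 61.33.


ρ = 21.74/61.33 = 0.3545
Lq = ρ²/(1−ρ) = 0.1257/0.6455 = 0.1947

Final: 0.1947


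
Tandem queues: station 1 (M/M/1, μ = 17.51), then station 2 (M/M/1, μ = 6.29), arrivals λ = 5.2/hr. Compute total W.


Each node sees arrival rate λ = 5.2/hr (tandem ⇒ throughput preserved).
W₁ = 1/(μ₁−λ) = 1/(17.51−5.2) = 0.08123 hr
W₂ = 1/(μ₂−λ) = 1/(6.29−5.2) = 0.91743 hr
W_total = W₁ + W₂ = 0.08123 + 0.91743 = 0.99867 hr

Final: 0.99867 hr


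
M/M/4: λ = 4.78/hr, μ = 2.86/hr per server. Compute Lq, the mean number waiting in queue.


a = λ/μ = 1.6713; ρ = a/4 = 0.4178
P₀ = 0.185029
Lq = P₀·a^c·ρ / (c!·(1−ρ)²) = 0.185029·7.80275·0.4178/(24·0.33892)
= 0.07416

Final: 0.07416


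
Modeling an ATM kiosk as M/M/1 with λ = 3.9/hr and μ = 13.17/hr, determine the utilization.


ρ = λ/μ = 3.9/13.17 = 0.2961

Final: 0.2961


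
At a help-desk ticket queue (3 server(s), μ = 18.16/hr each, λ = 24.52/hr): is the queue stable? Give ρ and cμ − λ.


Total capacity cμ = 3·18.16 = 54.48/hr
ρ = λ/(cμ) = 24.52/54.48 = 0.4501
Stable ⇔ ρ < 1: YES
Spare capacity = cμ − λ = 54.48 − 24.52 = 29.96/hr

Final: ρ = 0.4501; stable; margin = 29.96/hr


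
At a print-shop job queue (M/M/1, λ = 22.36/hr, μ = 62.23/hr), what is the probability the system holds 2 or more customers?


ρ = 22.36/62.23 = 0.3593
P(N ≥ n) = ρ^n = 0.3593^2 = 0.129105

Final: 0.129105


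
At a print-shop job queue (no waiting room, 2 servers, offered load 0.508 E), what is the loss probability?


B(c,a) = (a^c/c!) / Σ_{k=0}^{c} a^k/k!
a^2/2! = 0.129032
Σ terms (k=0..2): 1.00000 + 0.50800 + 0.12903 = 1.637032
B = 0.129032/1.637032 = 0.078821

Final: 0.078821


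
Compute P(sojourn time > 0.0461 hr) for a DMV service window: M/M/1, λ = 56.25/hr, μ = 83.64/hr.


W ~ Exponential(μ−λ) for M/M/1.
μ − λ = 83.64 − 56.25 = 27.3900
P(W > t) = e^{−(μ−λ)t} = e^{−1.2627} = 0.282895

Final: 0.282895


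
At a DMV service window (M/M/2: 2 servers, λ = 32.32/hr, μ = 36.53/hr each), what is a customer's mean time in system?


a = 0.8848; ρ = 0.4424; P₀ = 0.386601
Lq = P₀·a^c·ρ/(c!(1−ρ)²) = 0.21527
Wq = Lq/λ = 0.21527/32.32 = 0.006661 hr
W = Wq + 1/μ = 0.006661 + 0.02737 = 0.03404 hr

Final: 0.03404 hr


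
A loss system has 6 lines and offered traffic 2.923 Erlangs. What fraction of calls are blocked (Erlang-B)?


B(c,a) = (a^c/c!) / Σ_{k=0}^{c} a^k/k!
a^6/6! = 0.866244
Σ terms (k=0..6): 1.00000 + 2.92300 + 4.27196 + 4.16232 + 3.04161 + 1.77813 + 0.86624 = 18.043267
B = 0.866244/18.043267 = 0.048009

Final: 0.048009


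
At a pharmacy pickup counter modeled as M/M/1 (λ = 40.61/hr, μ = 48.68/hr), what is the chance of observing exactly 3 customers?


ρ = 40.61/48.68 = 0.8342
P_n = (1−ρ)·ρ^n = (1 − 0.8342)·0.8342^3 = 0.1658·0.580560 = 0.096243

Final: 0.096243


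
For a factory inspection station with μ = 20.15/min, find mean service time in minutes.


Mean service time = 1/μ = 1/20.15 minute = 0.04963 minute
In minutes: 0.04963 × 1 = 0.04963 min

Final: 0.04963 min


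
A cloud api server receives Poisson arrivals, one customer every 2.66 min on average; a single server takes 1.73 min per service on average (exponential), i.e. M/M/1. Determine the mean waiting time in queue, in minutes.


λ = 60/2.66 = 22.5564 /hr
μ = 60/1.73 = 34.6821 /hr
ρ = λ/μ = 22.5564/34.6821 = 0.6504
Wq = ρ/(μ−λ) = 0.6504/(34.6821−22.5564) = 0.05364 hr
In minutes: 0.05364·60 = 3.218 min

Final: 3.218 min


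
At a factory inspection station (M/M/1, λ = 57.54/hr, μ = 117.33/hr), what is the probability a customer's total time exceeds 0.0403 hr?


W ~ Exponential(μ−λ) for M/M/1.
μ − λ = 117.33 − 57.54 = 59.7900
P(W > t) = e^{−(μ−λ)t} = e^{−2.4095} = 0.089857

Final: 0.089857


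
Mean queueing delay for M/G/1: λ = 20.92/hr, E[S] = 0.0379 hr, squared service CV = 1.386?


ρ = λ·E[S] = 20.92·0.0379 = 0.7929
E[S²] = E[S]²(1+C_s²) = 0.0379²·(1+1.386) = 0.003427
Wq = λ·E[S²]/(2(1−ρ)) = 20.92·0.003427/(2·0.2071) = 0.17307 hr

Final: 0.17307 hr


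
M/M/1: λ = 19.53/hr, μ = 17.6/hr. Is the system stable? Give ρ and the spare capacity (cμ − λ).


Total capacity cμ = 1·17.6 = 17.60/hr
ρ = λ/(cμ) = 19.53/17.60 = 1.1097
Stable ⇔ ρ < 1: NO
Spare capacity = cμ − λ = 17.60 − 19.53 = -1.93/hr

Final: ρ = 1.1097; unstable; margin = -1.93/hr


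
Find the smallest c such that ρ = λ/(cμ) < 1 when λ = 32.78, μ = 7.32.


Stability requires cμ > λ ⇔ c > λ/μ.
λ/μ = 32.78/7.32 = 4.4781
Minimum integer c = ⌊4.4781⌋ + 1 = 5
Check: 5·7.32 = 36.60 > 32.78, while 4·7.32 = 29.28 ≤ 32.78

Final: 5 servers


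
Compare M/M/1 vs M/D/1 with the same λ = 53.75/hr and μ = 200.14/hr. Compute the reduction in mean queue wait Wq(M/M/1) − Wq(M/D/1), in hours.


ρ = 53.75/200.14 = 0.2686
Wq(M/M/1) = ρ/(μ−λ) = 0.2686/146.39 = 0.001835 hr
Wq(M/D/1) = ρ/(2(μ−λ)) = 0.0009173 hr
Savings = 0.001835 − 0.0009173 = 0.0009173 hr

Final: 0.0009173 hr


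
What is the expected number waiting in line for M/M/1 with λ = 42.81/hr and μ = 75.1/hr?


ρ = 42.81/75.1 = 0.5700
Lq = ρ²/(1−ρ) = 0.3249/0.4300 = 0.7558

Final: 0.7558


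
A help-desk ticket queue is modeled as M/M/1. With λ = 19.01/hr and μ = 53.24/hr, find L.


ρ = λ/μ = 19.01/53.24 = 0.3571
L = ρ/(1−ρ) = 0.3571/(1 − 0.3571) = 0.3571/0.6429 = 0.5554

Final: 0.5554


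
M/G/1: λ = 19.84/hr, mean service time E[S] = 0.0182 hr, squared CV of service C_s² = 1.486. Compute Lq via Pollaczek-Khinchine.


ρ = λ·E[S] = 19.84·0.0182 = 0.3611
Lq = ρ²(1+C_s²)/(2(1−ρ)) = 0.1304·(1+1.486)/(2·0.6389)
= 0.1304·2.4860/1.2778 = 0.25366

Final: 0.25366


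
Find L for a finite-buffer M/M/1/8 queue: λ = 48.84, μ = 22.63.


ρ = 48.84/22.63 = 2.1582
L = ρ[1 − (K+1)ρ^K + Kρ^(K+1)] / [(1−ρ)(1−ρ^(K+1))]
Numerator: 2.1582·(1 − 9·470.683323 + 8·1015.827374) = 8398.557240
Denominator: (-1.1582)·(-1014.827374) = 1175.370105
L = 8398.557240/1175.370105 = 7.1455

Final: 7.1455


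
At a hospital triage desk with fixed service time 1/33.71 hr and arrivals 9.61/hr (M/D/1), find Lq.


ρ = 9.61/33.71 = 0.2851
M/D/1: Lq = ρ²/(2(1−ρ)) = 0.08127/(2·0.7149) = 0.05684

Final: 0.05684


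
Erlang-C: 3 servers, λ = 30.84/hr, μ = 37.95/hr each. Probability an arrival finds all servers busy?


a = λ/μ = 0.8126; ρ = a/3 = 0.2709
P₀ = 0.441399 (from M/M/c formula)
C(c,a) = [a^c/(c!(1−ρ))]·P₀ = [0.53667/(6·0.7291)]·0.441399
= 0.12268·0.441399 = 0.054149

Final: 0.054149


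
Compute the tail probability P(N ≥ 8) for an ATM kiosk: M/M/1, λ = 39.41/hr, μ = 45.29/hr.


ρ = 39.41/45.29 = 0.8702
P(N ≥ n) = ρ^n = 0.8702^8 = 0.328725

Final: 0.328725


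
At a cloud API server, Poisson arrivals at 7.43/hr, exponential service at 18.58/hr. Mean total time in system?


W = 1/(μ−λ) = 1/(18.58 − 7.43) = 1/11.15 = 0.08969 hr

Final: 0.08969 hr


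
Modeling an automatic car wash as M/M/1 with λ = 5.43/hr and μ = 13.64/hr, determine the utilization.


ρ = λ/μ = 5.43/13.64 = 0.3981

Final: 0.3981


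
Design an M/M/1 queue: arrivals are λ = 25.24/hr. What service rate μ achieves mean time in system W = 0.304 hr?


W = 1/(μ−λ) ⇒ μ − λ = 1/W = 1/0.304 = 3.2895
μ = λ + 1/W = 25.24 + 3.2895 = 28.5295 per hr

Final: 28.5295 /hr


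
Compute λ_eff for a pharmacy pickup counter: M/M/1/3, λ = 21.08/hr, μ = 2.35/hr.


ρ = 8.9702; P_K = (1−ρ)ρ^3/(1−ρ^4) = 0.888657
λ_eff = λ(1 − P_K) = 21.08·(1 − 0.888657) = 21.08·0.111343 = 2.3471 /hr

Final: 2.3471 /hr


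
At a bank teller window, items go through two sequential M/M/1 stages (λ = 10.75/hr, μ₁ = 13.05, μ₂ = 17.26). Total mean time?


Each node sees arrival rate λ = 10.75/hr (tandem ⇒ throughput preserved).
W₁ = 1/(μ₁−λ) = 1/(13.05−10.75) = 0.43478 hr
W₂ = 1/(μ₂−λ) = 1/(17.26−10.75) = 0.15361 hr
W_total = W₁ + W₂ = 0.43478 + 0.15361 = 0.58839 hr

Final: 0.58839 hr


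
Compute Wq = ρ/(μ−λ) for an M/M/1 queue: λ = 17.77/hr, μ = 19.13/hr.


ρ = 17.77/19.13 = 0.9289
Wq = ρ/(μ−λ) = 0.9289/(19.13 − 17.77) = 0.9289/1.36 = 0.6830 hr

Final: 0.6830 hr


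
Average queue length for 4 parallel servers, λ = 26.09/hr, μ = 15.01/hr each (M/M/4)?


a = λ/μ = 1.7382; ρ = a/4 = 0.4345
P₀ = 0.172513
Lq = P₀·a^c·ρ / (c!·(1−ρ)²) = 0.172513·9.12796·0.4345/(24·0.31974)
= 0.08917

Final: 0.08917


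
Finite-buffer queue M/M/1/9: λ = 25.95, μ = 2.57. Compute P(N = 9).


ρ = λ/μ = 25.95/2.57 = 10.0973
P_K = (1−ρ)ρ^K/(1−ρ^(K+1)) = (-9.0973·1091033660.646481)/(1 − 11016468285.516024)
= -9925434624.869541/-11016468284.516024 = 0.900963

Final: 0.900963


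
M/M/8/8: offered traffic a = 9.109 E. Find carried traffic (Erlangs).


B(8,9.109) = 0.294743 (Erlang-B)
Carried load = a(1 − B) = 9.109·(1 − 0.294743) = 9.109·0.705257 = 6.4242 E

Final: 6.4242 Erlangs


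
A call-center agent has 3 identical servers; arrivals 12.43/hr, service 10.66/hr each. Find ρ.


ρ = λ/(cμ) = 12.43/(3·10.66) = 12.43/31.98 = 0.3887

Final: 0.3887


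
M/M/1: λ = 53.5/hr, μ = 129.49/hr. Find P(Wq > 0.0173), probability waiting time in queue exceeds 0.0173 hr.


ρ = 53.5/129.49 = 0.4132
P(Wq > t) = ρ·e^{−(μ−λ)t} = 0.4132·e^{−1.3146}
= 0.4132·0.268574 = 0.110964

Final: 0.110964


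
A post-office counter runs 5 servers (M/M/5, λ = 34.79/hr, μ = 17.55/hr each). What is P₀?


a = λ/μ = 34.79/17.55 = 1.9823; ρ = a/c = 0.3965
Σ_{k=0}^{4} a^k/k! (terms k=0..4) = 1.00000 + 1.98234 + 1.96483 + 1.29832 + 0.64343 = 6.88891
Tail: a^5/(5!(1−ρ)) = 30.61164/(120·0.6035) = 0.42267
P₀ = 1/(6.88891 + 0.42267) = 1/7.31158 = 0.136769

Final: 0.136769


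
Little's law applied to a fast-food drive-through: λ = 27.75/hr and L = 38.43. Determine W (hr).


W = L/λ = 38.43/27.75 = 1.3849 hr

Final: 1.3849 hr


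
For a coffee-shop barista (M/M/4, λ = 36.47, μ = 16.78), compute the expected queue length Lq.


a = λ/μ = 2.1734; ρ = a/4 = 0.5434
P₀ = 0.107730
Lq = P₀·a^c·ρ / (c!·(1−ρ)²) = 0.107730·22.31389·0.5434/(24·0.20852)
= 0.26099

Final: 0.26099


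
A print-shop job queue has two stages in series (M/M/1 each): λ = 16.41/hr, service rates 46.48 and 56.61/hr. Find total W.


Each node sees arrival rate λ = 16.41/hr (tandem ⇒ throughput preserved).
W₁ = 1/(μ₁−λ) = 1/(46.48−16.41) = 0.03326 hr
W₂ = 1/(μ₂−λ) = 1/(56.61−16.41) = 0.02488 hr
W_total = W₁ + W₂ = 0.03326 + 0.02488 = 0.05813 hr

Final: 0.05813 hr


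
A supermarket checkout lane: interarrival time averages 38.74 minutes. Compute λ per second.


λ = 1/(interarrival time) in consistent units.
1 second = 0.0166667 min, so λ = 0.0166667/38.74 = 0.0004302 per second

Final: 0.0004302 /sec


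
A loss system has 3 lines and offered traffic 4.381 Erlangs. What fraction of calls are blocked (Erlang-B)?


B(c,a) = (a^c/c!) / Σ_{k=0}^{c} a^k/k!
a^3/3! = 14.014206
Σ terms (k=0..3): 1.00000 + 4.38100 + 9.59658 + 14.01421 = 28.991787
B = 14.014206/28.991787 = 0.483385

Final: 0.483385


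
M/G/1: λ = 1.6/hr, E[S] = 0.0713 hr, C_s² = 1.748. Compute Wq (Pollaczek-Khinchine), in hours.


ρ = λ·E[S] = 1.6·0.0713 = 0.1141
E[S²] = E[S]²(1+C_s²) = 0.0713²·(1+1.748) = 0.013970
Wq = λ·E[S²]/(2(1−ρ)) = 1.6·0.013970/(2·0.8859) = 0.01262 hr

Final: 0.01262 hr


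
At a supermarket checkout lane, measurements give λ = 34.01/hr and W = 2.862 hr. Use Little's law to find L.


L = λW = 34.01·2.862 = 97.3366

Final: 97.3366


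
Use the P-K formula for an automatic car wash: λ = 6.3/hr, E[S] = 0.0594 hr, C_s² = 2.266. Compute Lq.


ρ = λ·E[S] = 6.3·0.0594 = 0.3742
Lq = ρ²(1+C_s²)/(2(1−ρ)) = 0.1400·(1+2.266)/(2·0.6258)
= 0.1400·3.2660/1.2516 = 0.36544

Final: 0.36544


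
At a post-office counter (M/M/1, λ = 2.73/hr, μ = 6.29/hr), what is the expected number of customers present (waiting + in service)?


ρ = λ/μ = 2.73/6.29 = 0.4340
L = ρ/(1−ρ) = 0.4340/(1 − 0.4340) = 0.4340/0.5660 = 0.7669

Final: 0.7669


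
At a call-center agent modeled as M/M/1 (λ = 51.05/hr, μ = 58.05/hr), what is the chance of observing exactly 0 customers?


ρ = 51.05/58.05 = 0.8794
P_n = (1−ρ)·ρ^n = (1 − 0.8794)·0.8794^0 = 0.1206·1.000000 = 0.120586

Final: 0.120586


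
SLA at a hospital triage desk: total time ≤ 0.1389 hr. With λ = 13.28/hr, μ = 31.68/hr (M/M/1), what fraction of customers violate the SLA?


W ~ Exponential(μ−λ) for M/M/1.
μ − λ = 31.68 − 13.28 = 18.4000
P(W > t) = e^{−(μ−λ)t} = e^{−2.5558} = 0.077633

Final: 0.077633


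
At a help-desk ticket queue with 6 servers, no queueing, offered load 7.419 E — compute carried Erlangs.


B(6,7.419) = 0.356784 (Erlang-B)
Carried load = a(1 − B) = 7.419·(1 − 0.356784) = 7.419·0.643216 = 4.7720 E

Final: 4.7720 Erlangs


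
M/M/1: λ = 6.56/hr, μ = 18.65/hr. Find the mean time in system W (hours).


W = 1/(μ−λ) = 1/(18.65 − 6.56) = 1/12.09 = 0.08271 hr

Final: 0.08271 hr


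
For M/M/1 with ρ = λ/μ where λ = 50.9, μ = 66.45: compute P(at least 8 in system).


ρ = 50.9/66.45 = 0.7660
P(N ≥ n) = ρ^n = 0.7660^8 = 0.118517

Final: 0.118517


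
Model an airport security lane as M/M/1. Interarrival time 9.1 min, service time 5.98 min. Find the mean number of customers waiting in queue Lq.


λ = 60/9.1 = 6.5934 /hr
μ = 60/5.98 = 10.0334 /hr
ρ = λ/μ = 6.5934/10.0334 = 0.6571
Lq = ρ²/(1−ρ) = 0.4318/0.3429 = 1.2595

Final: 1.2595


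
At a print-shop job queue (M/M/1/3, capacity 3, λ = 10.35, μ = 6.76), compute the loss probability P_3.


ρ = λ/μ = 10.35/6.76 = 1.5311
P_K = (1−ρ)ρ^K/(1−ρ^(K+1)) = (-0.5311·3.589062)/(1 − 5.495088)
= -1.906026/-4.495088 = 0.424024

Final: 0.424024


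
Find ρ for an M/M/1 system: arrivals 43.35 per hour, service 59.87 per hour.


ρ = λ/μ = 43.35/59.87 = 0.7241

Final: 0.7241


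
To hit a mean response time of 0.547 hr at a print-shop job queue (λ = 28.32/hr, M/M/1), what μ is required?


W = 1/(μ−λ) ⇒ μ − λ = 1/W = 1/0.547 = 1.8282
μ = λ + 1/W = 28.32 + 1.8282 = 30.1482 per hr

Final: 30.1482 /hr


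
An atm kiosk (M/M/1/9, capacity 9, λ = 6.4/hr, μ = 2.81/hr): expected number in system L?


ρ = 6.4/2.81 = 2.2776
L = ρ[1 − (K+1)ρ^K + Kρ^(K+1)] / [(1−ρ)(1−ρ^(K+1))]
Numerator: 2.2776·(1 − 10·1649.160358 + 9·3756.094765) = 39434.589166
Denominator: (-1.2776)·(-3755.094765) = 4797.434237
L = 39434.589166/4797.434237 = 8.2199

Final: 8.2199


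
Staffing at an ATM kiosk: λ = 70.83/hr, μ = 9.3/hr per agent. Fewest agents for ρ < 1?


Stability requires cμ > λ ⇔ c > λ/μ.
λ/μ = 70.83/9.3 = 7.6161
Minimum integer c = ⌊7.6161⌋ + 1 = 8
Check: 8·9.3 = 74.40 > 70.83, while 7·9.3 = 65.10 ≤ 70.83

Final: 8 servers


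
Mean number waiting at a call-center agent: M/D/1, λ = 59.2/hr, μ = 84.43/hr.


ρ = 59.2/84.43 = 0.7012
M/D/1: Lq = ρ²/(2(1−ρ)) = 0.4916/(2·0.2988) = 0.82262

Final: 0.82262


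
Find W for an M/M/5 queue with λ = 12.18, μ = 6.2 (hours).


a = 1.9645; ρ = 0.3929; P₀ = 0.139275
Lq = P₀·a^c·ρ/(c!(1−ρ)²) = 0.03620
Wq = Lq/λ = 0.03620/12.18 = 0.002972 hr
W = Wq + 1/μ = 0.002972 + 0.16129 = 0.16426 hr

Final: 0.16426 hr


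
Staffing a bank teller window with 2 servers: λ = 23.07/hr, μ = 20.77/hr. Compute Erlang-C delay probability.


a = λ/μ = 1.1107; ρ = a/2 = 0.5554
P₀ = 0.285869 (from M/M/c formula)
C(c,a) = [a^c/(c!(1−ρ))]·P₀ = [1.23374/(2·0.4446)]·0.285869
= 1.38737·0.285869 = 0.396606

Final: 0.396606


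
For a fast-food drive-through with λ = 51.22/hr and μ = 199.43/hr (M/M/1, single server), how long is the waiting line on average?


ρ = 51.22/199.43 = 0.2568
Lq = ρ²/(1−ρ) = 0.06596/0.7432 = 0.08876

Final: 0.08876


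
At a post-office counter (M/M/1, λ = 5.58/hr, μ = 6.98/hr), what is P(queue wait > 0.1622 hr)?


ρ = 5.58/6.98 = 0.7994
P(Wq > t) = ρ·e^{−(μ−λ)t} = 0.7994·e^{−0.2271}
= 0.7994·0.796857 = 0.637029

Final: 0.637029


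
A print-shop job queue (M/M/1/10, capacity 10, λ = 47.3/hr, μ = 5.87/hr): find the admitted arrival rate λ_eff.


ρ = 8.0579; P_K = (1−ρ)ρ^10/(1−ρ^11) = 0.875899
λ_eff = λ(1 − P_K) = 47.3·(1 − 0.875899) = 47.3·0.124101 = 5.8700 /hr

Final: 5.8700 /hr


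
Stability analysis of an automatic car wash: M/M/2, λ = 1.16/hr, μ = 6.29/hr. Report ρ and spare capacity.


Total capacity cμ = 2·6.29 = 12.58/hr
ρ = λ/(cμ) = 1.16/12.58 = 0.09221
Stable ⇔ ρ < 1: YES
Spare capacity = cμ − λ = 12.58 − 1.16 = 11.42/hr

Final: ρ = 0.09221; stable; margin = 11.42/hr


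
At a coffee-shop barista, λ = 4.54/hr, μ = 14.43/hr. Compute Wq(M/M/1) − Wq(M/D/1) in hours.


ρ = 4.54/14.43 = 0.3146
Wq(M/M/1) = ρ/(μ−λ) = 0.3146/9.89 = 0.03181 hr
Wq(M/D/1) = ρ/(2(μ−λ)) = 0.01591 hr
Savings = 0.03181 − 0.01591 = 0.01591 hr

Final: 0.01591 hr


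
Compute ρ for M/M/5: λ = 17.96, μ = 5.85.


ρ = λ/(cμ) = 17.96/(5·5.85) = 17.96/29.25 = 0.6140

Final: 0.6140


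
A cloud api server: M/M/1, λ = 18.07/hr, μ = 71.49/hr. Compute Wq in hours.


ρ = 18.07/71.49 = 0.2528
Wq = ρ/(μ−λ) = 0.2528/(71.49 − 18.07) = 0.2528/53.42 = 0.004732 hr

Final: 0.004732 hr


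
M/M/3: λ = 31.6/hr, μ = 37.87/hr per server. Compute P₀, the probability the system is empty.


a = λ/μ = 31.6/37.87 = 0.8344; ρ = a/c = 0.2781
Σ_{k=0}^{2} a^k/k! (terms k=0..2) = 1.00000 + 0.83443 + 0.34814 = 2.18257
Tail: a^3/(3!(1−ρ)) = 0.58100/(6·0.7219) = 0.13414
P₀ = 1/(2.18257 + 0.13414) = 1/2.31672 = 0.431645

Final: 0.431645


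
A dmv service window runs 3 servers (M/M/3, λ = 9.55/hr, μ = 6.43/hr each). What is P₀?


a = λ/μ = 9.55/6.43 = 1.4852; ρ = a/c = 0.4951
Σ_{k=0}^{2} a^k/k! (terms k=0..2) = 1.00000 + 1.48523 + 1.10295 = 3.58817
Tail: a^3/(3!(1−ρ)) = 3.27625/(6·0.5049) = 1.08143
P₀ = 1/(3.58817 + 1.08143) = 1/4.66960 = 0.214151

Final: 0.214151


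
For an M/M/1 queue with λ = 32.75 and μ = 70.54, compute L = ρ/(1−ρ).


ρ = λ/μ = 32.75/70.54 = 0.4643
L = ρ/(1−ρ) = 0.4643/(1 − 0.4643) = 0.4643/0.5357 = 0.8666

Final: 0.8666


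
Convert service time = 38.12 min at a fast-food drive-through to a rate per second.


μ = 1/(service time) in consistent units.
1 second = 0.0166667 min, so μ = 0.0166667/38.12 = 0.0004372 per second

Final: 0.0004372 /sec


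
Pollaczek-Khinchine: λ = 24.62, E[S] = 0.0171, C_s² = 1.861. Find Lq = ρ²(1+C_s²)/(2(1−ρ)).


ρ = λ·E[S] = 24.62·0.0171 = 0.4210
Lq = ρ²(1+C_s²)/(2(1−ρ)) = 0.1772·(1+1.861)/(2·0.5790)
= 0.1772·2.8610/1.1580 = 0.43790

Final: 0.43790


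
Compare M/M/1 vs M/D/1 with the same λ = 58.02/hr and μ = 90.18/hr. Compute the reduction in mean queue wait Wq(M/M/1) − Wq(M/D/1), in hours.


ρ = 58.02/90.18 = 0.6434
Wq(M/M/1) = ρ/(μ−λ) = 0.6434/32.16 = 0.02001 hr
Wq(M/D/1) = ρ/(2(μ−λ)) = 0.01000 hr
Savings = 0.02001 − 0.01000 = 0.01000 hr

Final: 0.01000 hr


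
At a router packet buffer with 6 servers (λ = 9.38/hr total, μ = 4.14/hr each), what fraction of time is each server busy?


ρ = λ/(cμ) = 9.38/(6·4.14) = 9.38/24.84 = 0.3776

Final: 0.3776


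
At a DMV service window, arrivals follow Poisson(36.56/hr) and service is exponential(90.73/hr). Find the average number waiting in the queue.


ρ = 36.56/90.73 = 0.4030
Lq = ρ²/(1−ρ) = 0.1624/0.5970 = 0.2720

Final: 0.2720


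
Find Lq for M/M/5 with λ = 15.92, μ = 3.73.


a = λ/μ = 4.2681; ρ = a/5 = 0.8536
P₀ = 0.008211
Lq = P₀·a^c·ρ / (c!·(1−ρ)²) = 0.008211·1416.35186·0.8536/(120·0.02143)
= 3.86067

Final: 3.86067


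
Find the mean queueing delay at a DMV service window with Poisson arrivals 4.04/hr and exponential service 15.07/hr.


ρ = 4.04/15.07 = 0.2681
Wq = ρ/(μ−λ) = 0.2681/(15.07 − 4.04) = 0.2681/11.03 = 0.02430 hr

Final: 0.02430 hr


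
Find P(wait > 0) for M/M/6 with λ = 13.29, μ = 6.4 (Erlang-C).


a = λ/μ = 2.0766; ρ = a/6 = 0.3461
P₀ = 0.125128 (from M/M/c formula)
C(c,a) = [a^c/(c!(1−ρ))]·P₀ = [80.18074/(720·0.6539)]·0.125128
= 0.17030·0.125128 = 0.021310

Final: 0.021310


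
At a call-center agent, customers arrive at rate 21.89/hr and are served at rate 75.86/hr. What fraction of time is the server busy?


ρ = λ/μ = 21.89/75.86 = 0.2886

Final: 0.2886


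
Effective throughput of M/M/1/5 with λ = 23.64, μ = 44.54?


ρ = 0.5308; P_K = (1−ρ)ρ^5/(1−ρ^6) = 0.020216
λ_eff = λ(1 − P_K) = 23.64·(1 − 0.020216) = 23.64·0.979784 = 23.1621 /hr

Final: 23.1621 /hr


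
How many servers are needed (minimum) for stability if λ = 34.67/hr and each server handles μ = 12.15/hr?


Stability requires cμ > λ ⇔ c > λ/μ.
λ/μ = 34.67/12.15 = 2.8535
Minimum integer c = ⌊2.8535⌋ + 1 = 3
Check: 3·12.15 = 36.45 > 34.67, while 2·12.15 = 24.30 ≤ 34.67

Final: 3 servers


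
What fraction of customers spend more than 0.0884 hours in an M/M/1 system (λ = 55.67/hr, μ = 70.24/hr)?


W ~ Exponential(μ−λ) for M/M/1.
μ − λ = 70.24 − 55.67 = 14.5700
P(W > t) = e^{−(μ−λ)t} = e^{−1.2880} = 0.275825

Final: 0.275825


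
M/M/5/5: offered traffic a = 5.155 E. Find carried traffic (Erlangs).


B(5,5.155) = 0.297316 (Erlang-B)
Carried load = a(1 − B) = 5.155·(1 − 0.297316) = 5.155·0.702684 = 3.6223 E

Final: 3.6223 Erlangs


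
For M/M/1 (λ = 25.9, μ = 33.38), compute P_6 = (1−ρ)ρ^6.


ρ = 25.9/33.38 = 0.7759
P_n = (1−ρ)·ρ^n = (1 − 0.7759)·0.7759^6 = 0.2241·0.218213 = 0.048899

Final: 0.048899


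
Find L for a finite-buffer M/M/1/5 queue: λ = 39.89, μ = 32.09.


ρ = 39.89/32.09 = 1.2431
L = ρ[1 − (K+1)ρ^K + Kρ^(K+1)] / [(1−ρ)(1−ρ^(K+1))]
Numerator: 1.2431·(1 − 6·2.968053 + 5·3.689486) = 2.037530
Denominator: (-0.2431)·(-2.689486) = 0.653724
L = 2.037530/0.653724 = 3.1168

Final: 3.1168


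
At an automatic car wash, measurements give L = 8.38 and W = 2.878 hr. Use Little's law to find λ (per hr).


λ = L/W = 8.38/2.878 = 2.9117 /hr

Final: 2.9117 /hr


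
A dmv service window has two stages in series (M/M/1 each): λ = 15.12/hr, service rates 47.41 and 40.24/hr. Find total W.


Each node sees arrival rate λ = 15.12/hr (tandem ⇒ throughput preserved).
W₁ = 1/(μ₁−λ) = 1/(47.41−15.12) = 0.03097 hr
W₂ = 1/(μ₂−λ) = 1/(40.24−15.12) = 0.03981 hr
W_total = W₁ + W₂ = 0.03097 + 0.03981 = 0.07078 hr

Final: 0.07078 hr


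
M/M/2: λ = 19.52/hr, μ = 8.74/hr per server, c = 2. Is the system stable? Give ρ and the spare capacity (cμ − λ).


Total capacity cμ = 2·8.74 = 17.48/hr
ρ = λ/(cμ) = 19.52/17.48 = 1.1167
Stable ⇔ ρ < 1: NO
Spare capacity = cμ − λ = 17.48 − 19.52 = -2.04/hr

Final: ρ = 1.1167; unstable; margin = -2.04/hr


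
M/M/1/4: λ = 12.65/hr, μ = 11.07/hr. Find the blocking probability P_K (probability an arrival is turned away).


ρ = λ/μ = 12.65/11.07 = 1.1427
P_K = (1−ρ)ρ^K/(1−ρ^(K+1)) = (-0.1427·1.705185)/(1 − 1.948563)
= -0.243378/-0.948563 = 0.256575

Final: 0.256575


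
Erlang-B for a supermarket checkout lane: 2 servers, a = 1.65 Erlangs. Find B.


B(c,a) = (a^c/c!) / Σ_{k=0}^{c} a^k/k!
a^2/2! = 1.361250
Σ terms (k=0..2): 1.00000 + 1.65000 + 1.36125 = 4.011250
B = 1.361250/4.011250 = 0.339358

Final: 0.339358


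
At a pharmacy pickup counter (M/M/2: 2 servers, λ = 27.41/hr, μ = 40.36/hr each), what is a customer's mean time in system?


a = 0.6791; ρ = 0.3396; P₀ = 0.493018
Lq = P₀·a^c·ρ/(c!(1−ρ)²) = 0.08852
Wq = Lq/λ = 0.08852/27.41 = 0.003229 hr
W = Wq + 1/μ = 0.003229 + 0.02478 = 0.02801 hr

Final: 0.02801 hr


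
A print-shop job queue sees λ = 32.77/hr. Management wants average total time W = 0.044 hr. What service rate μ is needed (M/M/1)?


W = 1/(μ−λ) ⇒ μ − λ = 1/W = 1/0.044 = 22.7273
μ = λ + 1/W = 32.77 + 22.7273 = 55.4973 per hr

Final: 55.4973 /hr


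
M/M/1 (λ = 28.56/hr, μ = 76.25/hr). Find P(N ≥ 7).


ρ = 28.56/76.25 = 0.3746
P(N ≥ n) = ρ^n = 0.3746^7 = 0.001034

Final: 0.001034


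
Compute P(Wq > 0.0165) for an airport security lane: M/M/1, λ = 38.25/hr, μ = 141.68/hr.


ρ = 38.25/141.68 = 0.2700
P(Wq > t) = ρ·e^{−(μ−λ)t} = 0.2700·e^{−1.7066}
= 0.2700·0.181483 = 0.048996

Final: 0.048996


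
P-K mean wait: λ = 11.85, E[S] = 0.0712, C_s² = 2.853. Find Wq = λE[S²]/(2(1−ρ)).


ρ = λ·E[S] = 11.85·0.0712 = 0.8437
E[S²] = E[S]²(1+C_s²) = 0.0712²·(1+2.853) = 0.019533
Wq = λ·E[S²]/(2(1−ρ)) = 11.85·0.019533/(2·0.1563) = 0.74053 hr

Final: 0.74053 hr


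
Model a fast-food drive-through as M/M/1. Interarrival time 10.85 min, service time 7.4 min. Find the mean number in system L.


λ = 60/10.85 = 5.5300 /hr
μ = 60/7.4 = 8.1081 /hr
ρ = λ/μ = 5.5300/8.1081 = 0.6820
L = ρ/(1−ρ) = 0.6820/0.3180 = 2.1449

Final: 2.1449


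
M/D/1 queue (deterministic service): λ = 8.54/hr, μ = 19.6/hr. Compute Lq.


ρ = 8.54/19.6 = 0.4357
M/D/1: Lq = ρ²/(2(1−ρ)) = 0.1898/(2·0.5643) = 0.16822

Final: 0.16822


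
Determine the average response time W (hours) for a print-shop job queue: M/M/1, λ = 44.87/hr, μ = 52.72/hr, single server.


W = 1/(μ−λ) = 1/(52.72 − 44.87) = 1/7.85 = 0.1274 hr

Final: 0.1274 hr


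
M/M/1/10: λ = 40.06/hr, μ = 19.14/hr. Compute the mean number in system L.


ρ = 40.06/19.14 = 2.0930
L = ρ[1 − (K+1)ρ^K + Kρ^(K+1)] / [(1−ρ)(1−ρ^(K+1))]
Numerator: 2.0930·(1 − 11·1613.207064 + 10·3376.440700) = 33530.113870
Denominator: (-1.0930)·(-3375.440700) = 3689.353158
L = 33530.113870/3689.353158 = 9.0883

Final: 9.0883


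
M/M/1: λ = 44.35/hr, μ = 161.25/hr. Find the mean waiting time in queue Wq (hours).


ρ = 44.35/161.25 = 0.2750
Wq = ρ/(μ−λ) = 0.2750/(161.25 − 44.35) = 0.2750/116.90 = 0.002353 hr

Final: 0.002353 hr


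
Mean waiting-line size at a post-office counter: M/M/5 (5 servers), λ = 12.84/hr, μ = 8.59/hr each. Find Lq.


a = λ/μ = 1.4948; ρ = a/5 = 0.2990
P₀ = 0.223952
Lq = P₀·a^c·ρ / (c!·(1−ρ)²) = 0.223952·7.46207·0.2990/(120·0.49147)
= 0.008471

Final: 0.008471


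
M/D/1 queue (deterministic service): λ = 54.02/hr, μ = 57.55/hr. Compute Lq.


ρ = 54.02/57.55 = 0.9387
M/D/1: Lq = ρ²/(2(1−ρ)) = 0.8811/(2·0.06134) = 7.18223

Final: 7.18223


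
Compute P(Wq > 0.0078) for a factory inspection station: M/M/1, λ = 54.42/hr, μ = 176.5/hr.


ρ = 54.42/176.5 = 0.3083
P(Wq > t) = ρ·e^{−(μ−λ)t} = 0.3083·e^{−0.9522}
= 0.3083·0.385882 = 0.118978

Final: 0.118978


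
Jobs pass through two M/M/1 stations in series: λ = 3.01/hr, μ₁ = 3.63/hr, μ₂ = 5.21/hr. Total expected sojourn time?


Each node sees arrival rate λ = 3.01/hr (tandem ⇒ throughput preserved).
W₁ = 1/(μ₁−λ) = 1/(3.63−3.01) = 1.61290 hr
W₂ = 1/(μ₂−λ) = 1/(5.21−3.01) = 0.45455 hr
W_total = W₁ + W₂ = 1.61290 + 0.45455 = 2.06745 hr

Final: 2.06745 hr


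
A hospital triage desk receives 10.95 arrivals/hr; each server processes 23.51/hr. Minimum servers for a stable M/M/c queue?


Stability requires cμ > λ ⇔ c > λ/μ.
λ/μ = 10.95/23.51 = 0.4658
Minimum integer c = ⌊0.4658⌋ + 1 = 1
Check: 1·23.51 = 23.51 > 10.95, while 0·23.51 = 0.00 ≤ 10.95

Final: 1 servers
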